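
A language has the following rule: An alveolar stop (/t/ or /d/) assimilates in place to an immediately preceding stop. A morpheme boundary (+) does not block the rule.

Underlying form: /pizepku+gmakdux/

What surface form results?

[pizepku+gmakgux]

/d/ after /k/ (velar) → [g]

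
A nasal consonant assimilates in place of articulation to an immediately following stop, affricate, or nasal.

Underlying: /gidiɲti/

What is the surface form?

[gidinti]

/ɲ/ before /t/ (alveolar) → [n]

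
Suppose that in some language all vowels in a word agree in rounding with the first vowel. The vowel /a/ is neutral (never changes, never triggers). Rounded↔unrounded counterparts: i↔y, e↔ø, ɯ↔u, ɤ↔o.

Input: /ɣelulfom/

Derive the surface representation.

/u/ harmonizes with /e/ ([-round]) → [ɯ]
/o/ harmonizes with /e/ ([-round]) → [ɤ]

[ɣelɯlfɤm]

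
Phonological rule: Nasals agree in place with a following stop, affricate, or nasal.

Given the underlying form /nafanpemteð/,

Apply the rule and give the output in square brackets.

/n/ before /p/ (labial) → [m]
/m/ before /t/ (alveolar) → [n]

[nafampenteð]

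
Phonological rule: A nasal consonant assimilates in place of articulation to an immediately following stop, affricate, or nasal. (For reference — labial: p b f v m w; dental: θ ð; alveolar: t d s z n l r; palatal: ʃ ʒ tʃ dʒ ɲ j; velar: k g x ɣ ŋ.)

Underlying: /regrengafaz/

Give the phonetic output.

/n/ before /g/ (velar) → [ŋ]

[regreŋgafaz]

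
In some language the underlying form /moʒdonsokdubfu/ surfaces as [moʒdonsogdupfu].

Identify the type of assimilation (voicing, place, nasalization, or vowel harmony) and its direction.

voicing assimilation, regressive

/k/→[g] /b/→[p].
Each target copies a feature from the following segment, so the direction is regressive.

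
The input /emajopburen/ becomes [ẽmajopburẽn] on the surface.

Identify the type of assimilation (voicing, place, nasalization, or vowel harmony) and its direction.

/e/→[ẽ] /e/→[ẽ].
Each target copies a feature from the following segment, so the direction is regressive.

nasalization, regressive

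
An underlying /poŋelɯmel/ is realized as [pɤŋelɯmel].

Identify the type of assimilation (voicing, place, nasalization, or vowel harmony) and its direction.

/o/→[ɤ].
Vowels agree with the last vowel, so the harmony is regressive.

vowel harmony, regressive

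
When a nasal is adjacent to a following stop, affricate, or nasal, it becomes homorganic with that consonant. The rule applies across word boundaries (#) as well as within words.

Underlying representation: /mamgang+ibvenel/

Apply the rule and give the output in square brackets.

[maŋgaŋg+ibvenel]

/m/ before /g/ (velar) → [ŋ]
/n/ before /g/ (velar) → [ŋ]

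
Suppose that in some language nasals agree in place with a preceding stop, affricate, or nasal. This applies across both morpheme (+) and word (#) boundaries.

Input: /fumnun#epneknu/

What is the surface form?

[fummun#epmekŋu]

/n/ after /m/ (labial) → [m]
/n/ after /p/ (labial) → [m]
/n/ after /k/ (velar) → [ŋ]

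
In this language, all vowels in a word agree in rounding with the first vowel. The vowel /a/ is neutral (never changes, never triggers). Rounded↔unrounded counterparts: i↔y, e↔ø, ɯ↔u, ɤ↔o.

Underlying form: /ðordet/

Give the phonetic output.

[ðordøt]

/e/ harmonizes with /o/ ([+round]) → [ø]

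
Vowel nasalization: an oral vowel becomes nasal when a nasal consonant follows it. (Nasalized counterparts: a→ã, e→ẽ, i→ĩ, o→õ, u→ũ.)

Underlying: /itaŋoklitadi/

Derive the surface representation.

/a/ before nasal /ŋ/ → [ã]

[itãŋoklitadi]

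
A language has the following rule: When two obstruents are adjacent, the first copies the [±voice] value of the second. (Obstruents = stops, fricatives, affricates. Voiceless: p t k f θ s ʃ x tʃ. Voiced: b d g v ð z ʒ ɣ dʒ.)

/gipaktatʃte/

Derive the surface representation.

no segment meets the rule's conditions; no change.

[gipaktatʃte]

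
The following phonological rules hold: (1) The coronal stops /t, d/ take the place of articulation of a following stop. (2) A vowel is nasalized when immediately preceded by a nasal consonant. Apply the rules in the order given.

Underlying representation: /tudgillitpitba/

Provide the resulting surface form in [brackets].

[tuggillippipba]

Rule 1: /d/ before /g/ (velar) → [g]
Rule 1: /t/ before /p/ (labial) → [p]
Rule 1: /t/ before /b/ (labial) → [p]
After rule 1: tuggillippipba
Rule 2: no segment meets the rule's conditions; no change.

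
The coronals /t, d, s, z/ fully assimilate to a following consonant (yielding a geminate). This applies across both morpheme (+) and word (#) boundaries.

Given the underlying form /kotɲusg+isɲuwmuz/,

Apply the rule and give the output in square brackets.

/t/ before /ɲ/ → [ɲ] (total assimilation)
/s/ before /g/ → [g] (total assimilation)
/s/ before /ɲ/ → [ɲ] (total assimilation)

[koɲɲugg+iɲɲuwmuz]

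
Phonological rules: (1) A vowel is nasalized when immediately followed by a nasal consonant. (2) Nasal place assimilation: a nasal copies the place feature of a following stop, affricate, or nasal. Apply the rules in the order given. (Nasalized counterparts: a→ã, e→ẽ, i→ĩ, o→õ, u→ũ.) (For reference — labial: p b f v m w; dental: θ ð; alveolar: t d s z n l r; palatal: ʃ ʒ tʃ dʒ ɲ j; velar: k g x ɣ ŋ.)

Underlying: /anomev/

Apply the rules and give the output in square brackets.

Rule 1: /a/ before nasal /n/ → [ã]
Rule 1: /o/ before nasal /m/ → [õ]
After rule 1: ãnõmev
Rule 2: no segment meets the rule's conditions; no change.

[ãnõmev]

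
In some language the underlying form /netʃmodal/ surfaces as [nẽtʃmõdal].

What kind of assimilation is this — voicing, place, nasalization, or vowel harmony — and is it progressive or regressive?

nasalization, progressive

/e/→[ẽ] /o/→[õ].
Each target copies a feature from the preceding segment, so the direction is progressive.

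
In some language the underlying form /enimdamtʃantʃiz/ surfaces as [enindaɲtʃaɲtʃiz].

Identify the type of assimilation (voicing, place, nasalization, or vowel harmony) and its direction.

/m/→[n] /m/→[ɲ] /n/→[ɲ].
Each target copies a feature from the following segment, so the direction is regressive.

place assimilation, regressive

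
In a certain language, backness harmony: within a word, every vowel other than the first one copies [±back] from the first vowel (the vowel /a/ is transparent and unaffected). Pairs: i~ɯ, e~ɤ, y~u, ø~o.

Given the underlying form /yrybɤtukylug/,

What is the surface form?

[yrybetykylyg]

/ɤ/ harmonizes with /y/ ([-back]) → [e]
/u/ harmonizes with /y/ ([-back]) → [y]
/u/ harmonizes with /y/ ([-back]) → [y]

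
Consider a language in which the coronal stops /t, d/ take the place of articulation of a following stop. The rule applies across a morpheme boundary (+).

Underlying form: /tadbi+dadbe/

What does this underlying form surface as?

[tabbi+dabbe]

/d/ before /b/ (labial) → [b]
/d/ before /b/ (labial) → [b]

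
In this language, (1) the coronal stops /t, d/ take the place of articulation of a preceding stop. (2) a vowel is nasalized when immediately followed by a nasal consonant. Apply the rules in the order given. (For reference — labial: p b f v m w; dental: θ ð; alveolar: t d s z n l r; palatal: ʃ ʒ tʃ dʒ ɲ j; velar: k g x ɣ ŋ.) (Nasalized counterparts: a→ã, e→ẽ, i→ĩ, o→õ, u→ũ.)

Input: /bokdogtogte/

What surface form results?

[bokgogkogke]

Rule 1: /d/ after /k/ (velar) → [g]
Rule 1: /t/ after /g/ (velar) → [k]
Rule 1: /t/ after /g/ (velar) → [k]
After rule 1: bokgogkogke
Rule 2: no segment meets the rule's conditions; no change.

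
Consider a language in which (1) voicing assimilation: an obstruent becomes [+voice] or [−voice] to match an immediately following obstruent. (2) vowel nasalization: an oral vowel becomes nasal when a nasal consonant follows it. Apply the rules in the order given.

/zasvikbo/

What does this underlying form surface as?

Rule 1: /s/ before /v/ (voiced) → [z]
Rule 1: /k/ before /b/ (voiced) → [g]
After rule 1: zazvigbo
Rule 2: no segment meets the rule's conditions; no change.

[zazvigbo]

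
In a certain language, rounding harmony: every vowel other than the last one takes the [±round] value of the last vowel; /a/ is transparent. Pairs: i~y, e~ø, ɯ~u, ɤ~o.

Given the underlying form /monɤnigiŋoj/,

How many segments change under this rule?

/ɤ/ harmonizes with /o/ ([+round]) → [o]
/i/ harmonizes with /o/ ([+round]) → [y]
/i/ harmonizes with /o/ ([+round]) → [y]
3 segments change.

3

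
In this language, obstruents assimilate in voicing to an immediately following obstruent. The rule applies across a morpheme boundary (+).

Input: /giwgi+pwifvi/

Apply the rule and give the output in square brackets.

/f/ before /v/ (voiced) → [v]

[giwgi+pwivvi]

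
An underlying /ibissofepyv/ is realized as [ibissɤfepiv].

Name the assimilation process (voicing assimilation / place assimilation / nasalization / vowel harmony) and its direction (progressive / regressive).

/o/→[ɤ] /y/→[i].
Vowels agree with the first vowel, so the harmony is progressive.

vowel harmony, progressive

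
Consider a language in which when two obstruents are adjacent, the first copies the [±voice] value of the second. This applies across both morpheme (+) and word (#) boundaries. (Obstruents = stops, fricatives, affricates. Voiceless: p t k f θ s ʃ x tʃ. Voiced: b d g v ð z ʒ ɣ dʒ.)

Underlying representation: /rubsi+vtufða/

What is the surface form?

[rupsi+ftuvða]

/b/ before /s/ (voiceless) → [p]
/v/ before /t/ (voiceless) → [f]
/f/ before /ð/ (voiced) → [v]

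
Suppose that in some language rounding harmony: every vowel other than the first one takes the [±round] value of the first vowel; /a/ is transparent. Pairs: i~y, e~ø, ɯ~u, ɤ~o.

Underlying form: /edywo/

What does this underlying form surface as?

[ediwɤ]

/y/ harmonizes with /e/ ([-round]) → [i]
/o/ harmonizes with /e/ ([-round]) → [ɤ]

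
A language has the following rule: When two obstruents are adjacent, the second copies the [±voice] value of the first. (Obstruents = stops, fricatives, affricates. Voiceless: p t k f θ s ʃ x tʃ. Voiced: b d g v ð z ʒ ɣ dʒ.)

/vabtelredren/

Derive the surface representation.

[vabdelredren]

/t/ after /b/ (voiced) → [d]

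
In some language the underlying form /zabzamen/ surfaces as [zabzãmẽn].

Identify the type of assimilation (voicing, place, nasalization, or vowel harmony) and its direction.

nasalization, regressive

/a/→[ã] /e/→[ẽ].
Each target copies a feature from the following segment, so the direction is regressive.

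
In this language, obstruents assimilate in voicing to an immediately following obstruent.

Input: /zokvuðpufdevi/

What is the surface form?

[zogvuθpuvdevi]

/k/ before /v/ (voiced) → [g]
/ð/ before /p/ (voiceless) → [θ]
/f/ before /d/ (voiced) → [v]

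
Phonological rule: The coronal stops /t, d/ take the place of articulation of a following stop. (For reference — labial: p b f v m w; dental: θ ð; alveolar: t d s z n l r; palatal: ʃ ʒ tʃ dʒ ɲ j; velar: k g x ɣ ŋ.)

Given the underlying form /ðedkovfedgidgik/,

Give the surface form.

/d/ before /k/ (velar) → [g]
/d/ before /g/ (velar) → [g]
/d/ before /g/ (velar) → [g]

[ðegkovfeggiggik]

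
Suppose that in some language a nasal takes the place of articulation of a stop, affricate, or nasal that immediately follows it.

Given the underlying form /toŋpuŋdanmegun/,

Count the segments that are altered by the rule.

3

/ŋ/ before /p/ (labial) → [m]
/ŋ/ before /d/ (alveolar) → [n]
/n/ before /m/ (labial) → [m]
3 segments change.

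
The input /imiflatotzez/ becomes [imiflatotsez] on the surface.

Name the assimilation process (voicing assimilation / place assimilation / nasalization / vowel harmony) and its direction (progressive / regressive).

/z/→[s].
Each target copies a feature from the preceding segment, so the direction is progressive.

voicing assimilation, progressive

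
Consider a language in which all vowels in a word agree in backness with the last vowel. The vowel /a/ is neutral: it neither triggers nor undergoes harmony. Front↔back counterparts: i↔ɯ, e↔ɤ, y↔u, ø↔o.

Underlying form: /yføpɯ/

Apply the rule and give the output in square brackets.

[ufopɯ]

/y/ harmonizes with /ɯ/ ([+back]) → [u]
/ø/ harmonizes with /ɯ/ ([+back]) → [o]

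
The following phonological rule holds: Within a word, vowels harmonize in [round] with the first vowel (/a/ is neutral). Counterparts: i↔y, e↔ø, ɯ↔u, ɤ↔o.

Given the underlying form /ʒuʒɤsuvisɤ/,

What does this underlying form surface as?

/ɤ/ harmonizes with /u/ ([+round]) → [o]
/i/ harmonizes with /u/ ([+round]) → [y]
/ɤ/ harmonizes with /u/ ([+round]) → [o]

[ʒuʒosuvyso]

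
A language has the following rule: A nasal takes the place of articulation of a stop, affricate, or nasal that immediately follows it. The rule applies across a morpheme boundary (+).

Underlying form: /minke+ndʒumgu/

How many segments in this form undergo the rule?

/n/ before /k/ (velar) → [ŋ]
/n/ before /dʒ/ (palatal) → [ɲ]
/m/ before /g/ (velar) → [ŋ]
3 segments change.

3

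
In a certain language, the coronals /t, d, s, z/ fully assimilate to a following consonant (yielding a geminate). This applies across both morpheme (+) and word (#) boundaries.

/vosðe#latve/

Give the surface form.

[voððe#lavve]

/s/ before /ð/ → [ð] (total assimilation)
/t/ before /v/ → [v] (total assimilation)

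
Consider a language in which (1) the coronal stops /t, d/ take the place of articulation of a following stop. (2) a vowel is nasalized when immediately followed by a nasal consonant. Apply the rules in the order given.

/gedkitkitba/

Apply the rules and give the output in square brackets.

[gegkikkipba]

Rule 1: /d/ before /k/ (velar) → [g]
Rule 1: /t/ before /k/ (velar) → [k]
Rule 1: /t/ before /b/ (labial) → [p]
After rule 1: gegkikkipba
Rule 2: no segment meets the rule's conditions; no change.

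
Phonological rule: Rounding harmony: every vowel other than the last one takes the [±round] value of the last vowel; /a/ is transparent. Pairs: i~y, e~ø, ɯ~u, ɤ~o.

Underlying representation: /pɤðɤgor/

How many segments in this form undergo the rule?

/ɤ/ harmonizes with /o/ ([+round]) → [o]
/ɤ/ harmonizes with /o/ ([+round]) → [o]
2 segments change.

2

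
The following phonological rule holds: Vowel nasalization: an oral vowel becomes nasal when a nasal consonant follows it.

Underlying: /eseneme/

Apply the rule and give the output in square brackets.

[esẽnẽme]

/e/ before nasal /n/ → [ẽ]
/e/ before nasal /m/ → [ẽ]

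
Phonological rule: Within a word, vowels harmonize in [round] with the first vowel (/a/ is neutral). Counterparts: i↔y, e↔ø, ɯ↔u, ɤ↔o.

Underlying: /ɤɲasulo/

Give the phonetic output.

[ɤɲasɯlɤ]

/u/ harmonizes with /ɤ/ ([-round]) → [ɯ]
/o/ harmonizes with /ɤ/ ([-round]) → [ɤ]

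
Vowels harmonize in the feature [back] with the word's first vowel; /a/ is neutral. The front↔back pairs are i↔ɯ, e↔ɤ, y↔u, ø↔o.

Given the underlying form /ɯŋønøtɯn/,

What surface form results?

/ø/ harmonizes with /ɯ/ ([+back]) → [o]
/ø/ harmonizes with /ɯ/ ([+back]) → [o]

[ɯŋonotɯn]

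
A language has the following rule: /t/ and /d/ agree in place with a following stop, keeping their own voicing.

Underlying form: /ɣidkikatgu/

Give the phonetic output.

[ɣigkikakgu]

/d/ before /k/ (velar) → [g]
/t/ before /g/ (velar) → [k]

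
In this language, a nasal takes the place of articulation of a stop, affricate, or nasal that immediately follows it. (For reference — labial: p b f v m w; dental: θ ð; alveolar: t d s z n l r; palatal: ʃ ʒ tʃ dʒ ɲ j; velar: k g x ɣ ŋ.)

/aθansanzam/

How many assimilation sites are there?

0

No segment meets the rule's conditions.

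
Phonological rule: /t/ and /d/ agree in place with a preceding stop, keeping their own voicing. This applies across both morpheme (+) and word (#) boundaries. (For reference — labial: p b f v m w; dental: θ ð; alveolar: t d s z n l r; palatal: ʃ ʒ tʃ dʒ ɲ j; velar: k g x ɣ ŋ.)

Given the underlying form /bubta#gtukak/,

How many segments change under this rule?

/t/ after /b/ (labial) → [p]
/t/ after /g/ (velar) → [k]
2 segments change.

2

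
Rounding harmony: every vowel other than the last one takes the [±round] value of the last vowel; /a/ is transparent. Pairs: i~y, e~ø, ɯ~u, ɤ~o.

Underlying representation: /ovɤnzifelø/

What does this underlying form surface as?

[ovonzyfølø]

/ɤ/ harmonizes with /ø/ ([+round]) → [o]
/i/ harmonizes with /ø/ ([+round]) → [y]
/e/ harmonizes with /ø/ ([+round]) → [ø]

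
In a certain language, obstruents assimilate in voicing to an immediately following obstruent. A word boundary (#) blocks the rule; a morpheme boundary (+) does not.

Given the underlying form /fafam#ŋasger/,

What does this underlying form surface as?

/s/ before /g/ (voiced) → [z]

[fafam#ŋazger]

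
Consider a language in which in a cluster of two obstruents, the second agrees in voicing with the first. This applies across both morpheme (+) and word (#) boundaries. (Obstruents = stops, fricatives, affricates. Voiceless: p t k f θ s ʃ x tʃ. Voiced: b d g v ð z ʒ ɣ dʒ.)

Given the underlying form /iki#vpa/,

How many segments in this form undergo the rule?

1

/p/ after /v/ (voiced) → [b]
1 segment changes.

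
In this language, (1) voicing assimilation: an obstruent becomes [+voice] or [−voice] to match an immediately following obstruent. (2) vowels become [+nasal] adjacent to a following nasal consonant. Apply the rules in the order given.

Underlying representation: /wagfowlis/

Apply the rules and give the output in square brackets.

[wakfowlis]

Rule 1: /g/ before /f/ (voiceless) → [k]
After rule 1: wakfowlis
Rule 2: no segment meets the rule's conditions; no change.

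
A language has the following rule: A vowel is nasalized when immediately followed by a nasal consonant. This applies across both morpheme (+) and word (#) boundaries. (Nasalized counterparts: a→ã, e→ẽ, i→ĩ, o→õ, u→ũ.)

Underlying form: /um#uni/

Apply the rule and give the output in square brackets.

/u/ before nasal /m/ → [ũ]
/u/ before nasal /n/ → [ũ]

[ũm#ũni]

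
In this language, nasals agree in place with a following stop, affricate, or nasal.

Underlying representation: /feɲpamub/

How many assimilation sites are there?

/ɲ/ before /p/ (labial) → [m]
1 segment changes.

1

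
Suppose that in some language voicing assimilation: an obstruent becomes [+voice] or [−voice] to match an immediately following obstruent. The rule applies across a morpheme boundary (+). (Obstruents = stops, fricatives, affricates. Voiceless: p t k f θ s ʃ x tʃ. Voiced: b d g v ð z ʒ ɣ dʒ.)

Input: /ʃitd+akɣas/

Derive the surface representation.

/t/ before /d/ (voiced) → [d]
/k/ before /ɣ/ (voiced) → [g]

[ʃidd+agɣas]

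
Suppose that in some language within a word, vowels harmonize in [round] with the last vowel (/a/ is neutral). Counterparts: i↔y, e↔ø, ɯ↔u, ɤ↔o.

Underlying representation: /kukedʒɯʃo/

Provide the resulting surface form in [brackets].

[kukødʒuʃo]

/e/ harmonizes with /o/ ([+round]) → [ø]
/ɯ/ harmonizes with /o/ ([+round]) → [u]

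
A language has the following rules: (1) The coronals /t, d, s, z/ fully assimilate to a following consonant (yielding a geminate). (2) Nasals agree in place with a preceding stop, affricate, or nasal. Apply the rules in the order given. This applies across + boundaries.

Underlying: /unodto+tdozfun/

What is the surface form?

Rule 1: /d/ before /t/ → [t] (total assimilation)
Rule 1: /t/ before /d/ → [d] (total assimilation)
Rule 1: /z/ before /f/ → [f] (total assimilation)
After rule 1: unotto+ddoffun
Rule 2: no segment meets the rule's conditions; no change.

[unotto+ddoffun]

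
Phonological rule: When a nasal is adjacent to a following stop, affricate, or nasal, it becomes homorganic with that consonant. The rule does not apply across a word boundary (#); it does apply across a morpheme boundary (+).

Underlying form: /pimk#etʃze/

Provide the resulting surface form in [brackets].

/m/ before /k/ (velar) → [ŋ]

[piŋk#etʃze]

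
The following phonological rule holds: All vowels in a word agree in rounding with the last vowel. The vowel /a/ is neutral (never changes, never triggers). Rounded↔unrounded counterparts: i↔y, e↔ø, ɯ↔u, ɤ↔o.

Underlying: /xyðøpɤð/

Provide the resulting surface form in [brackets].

[xiðepɤð]

/y/ harmonizes with /ɤ/ ([-round]) → [i]
/ø/ harmonizes with /ɤ/ ([-round]) → [e]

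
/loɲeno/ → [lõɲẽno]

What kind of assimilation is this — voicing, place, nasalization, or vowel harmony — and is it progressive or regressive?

/o/→[õ] /e/→[ẽ].
Each target copies a feature from the following segment, so the direction is regressive.

nasalization, regressive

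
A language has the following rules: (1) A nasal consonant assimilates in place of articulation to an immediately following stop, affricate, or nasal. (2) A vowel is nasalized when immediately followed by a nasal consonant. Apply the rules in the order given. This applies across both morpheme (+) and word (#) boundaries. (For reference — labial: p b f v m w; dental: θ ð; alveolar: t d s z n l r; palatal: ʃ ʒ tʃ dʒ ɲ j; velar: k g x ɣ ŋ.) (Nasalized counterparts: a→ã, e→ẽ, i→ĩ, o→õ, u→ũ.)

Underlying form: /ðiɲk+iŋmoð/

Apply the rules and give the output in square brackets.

[ðĩŋk+ĩmmoð]

Rule 1: /ɲ/ before /k/ (velar) → [ŋ]
Rule 1: /ŋ/ before /m/ (labial) → [m]
After rule 1: ðiŋk+immoð
Rule 2: /i/ before nasal /ŋ/ → [ĩ]
Rule 2: /i/ before nasal /m/ → [ĩ]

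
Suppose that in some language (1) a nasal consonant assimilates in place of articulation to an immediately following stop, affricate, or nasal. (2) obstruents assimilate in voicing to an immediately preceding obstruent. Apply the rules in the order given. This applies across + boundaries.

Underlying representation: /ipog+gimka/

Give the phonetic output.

Rule 1: /m/ before /k/ (velar) → [ŋ]
After rule 1: ipog+giŋka
Rule 2: no segment meets the rule's conditions; no change.

[ipog+giŋka]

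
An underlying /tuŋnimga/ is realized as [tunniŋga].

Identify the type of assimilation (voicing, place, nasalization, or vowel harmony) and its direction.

place assimilation, regressive

/ŋ/→[n] /m/→[ŋ].
Each target copies a feature from the following segment, so the direction is regressive.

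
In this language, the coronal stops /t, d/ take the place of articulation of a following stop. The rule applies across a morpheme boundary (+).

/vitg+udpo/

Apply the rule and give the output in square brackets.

/t/ before /g/ (velar) → [k]
/d/ before /p/ (labial) → [b]

[vikg+ubpo]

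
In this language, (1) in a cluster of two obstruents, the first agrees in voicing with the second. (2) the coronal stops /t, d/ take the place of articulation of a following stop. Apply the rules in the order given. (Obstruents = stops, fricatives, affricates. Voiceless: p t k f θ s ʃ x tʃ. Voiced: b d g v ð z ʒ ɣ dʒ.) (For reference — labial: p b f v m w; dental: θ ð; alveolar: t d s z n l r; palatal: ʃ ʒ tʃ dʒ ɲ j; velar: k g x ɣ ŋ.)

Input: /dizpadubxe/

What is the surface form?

Rule 1: /z/ before /p/ (voiceless) → [s]
Rule 1: /b/ before /x/ (voiceless) → [p]
After rule 1: dispadupxe
Rule 2: no segment meets the rule's conditions; no change.

[dispadupxe]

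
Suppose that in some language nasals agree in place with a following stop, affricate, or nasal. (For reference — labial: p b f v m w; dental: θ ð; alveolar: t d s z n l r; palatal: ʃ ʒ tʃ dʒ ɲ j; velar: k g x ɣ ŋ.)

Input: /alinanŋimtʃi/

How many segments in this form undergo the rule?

2

/n/ before /ŋ/ (velar) → [ŋ]
/m/ before /tʃ/ (palatal) → [ɲ]
2 segments change.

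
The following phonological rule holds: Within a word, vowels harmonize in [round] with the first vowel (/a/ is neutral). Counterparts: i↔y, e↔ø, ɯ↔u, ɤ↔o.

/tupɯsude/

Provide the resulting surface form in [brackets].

[tupusudø]

/ɯ/ harmonizes with /u/ ([+round]) → [u]
/e/ harmonizes with /u/ ([+round]) → [ø]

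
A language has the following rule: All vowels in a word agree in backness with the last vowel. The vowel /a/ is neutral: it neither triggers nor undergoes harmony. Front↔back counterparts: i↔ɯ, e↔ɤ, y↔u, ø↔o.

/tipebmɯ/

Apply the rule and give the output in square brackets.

/i/ harmonizes with /ɯ/ ([+back]) → [ɯ]
/e/ harmonizes with /ɯ/ ([+back]) → [ɤ]

[tɯpɤbmɯ]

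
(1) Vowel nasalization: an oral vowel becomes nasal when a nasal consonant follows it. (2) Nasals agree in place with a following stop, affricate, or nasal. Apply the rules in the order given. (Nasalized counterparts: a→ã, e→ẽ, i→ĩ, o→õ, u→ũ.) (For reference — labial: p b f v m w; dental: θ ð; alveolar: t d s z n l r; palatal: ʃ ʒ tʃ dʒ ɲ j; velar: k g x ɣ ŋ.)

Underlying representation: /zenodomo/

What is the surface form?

Rule 1: /e/ before nasal /n/ → [ẽ]
Rule 1: /o/ before nasal /m/ → [õ]
After rule 1: zẽnodõmo
Rule 2: no segment meets the rule's conditions; no change.

[zẽnodõmo]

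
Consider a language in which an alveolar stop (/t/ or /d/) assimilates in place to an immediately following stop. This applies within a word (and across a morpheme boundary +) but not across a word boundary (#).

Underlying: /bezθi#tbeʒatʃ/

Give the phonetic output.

[bezθi#pbeʒatʃ]

/t/ before /b/ (labial) → [p]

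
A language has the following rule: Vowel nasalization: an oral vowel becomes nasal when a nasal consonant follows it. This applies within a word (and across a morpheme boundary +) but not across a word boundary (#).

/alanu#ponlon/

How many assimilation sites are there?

3

/a/ before nasal /n/ → [ã]
/o/ before nasal /n/ → [õ]
/o/ before nasal /n/ → [õ]
3 segments change.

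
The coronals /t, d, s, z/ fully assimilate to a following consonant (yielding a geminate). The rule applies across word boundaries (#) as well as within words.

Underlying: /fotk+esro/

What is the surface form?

/t/ before /k/ → [k] (total assimilation)
/s/ before /r/ → [r] (total assimilation)

[fokk+erro]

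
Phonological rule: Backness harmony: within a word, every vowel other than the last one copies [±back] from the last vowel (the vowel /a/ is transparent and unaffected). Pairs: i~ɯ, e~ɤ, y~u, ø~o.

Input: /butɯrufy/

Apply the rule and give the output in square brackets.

/u/ harmonizes with /y/ ([-back]) → [y]
/ɯ/ harmonizes with /y/ ([-back]) → [i]
/u/ harmonizes with /y/ ([-back]) → [y]

[bytiryfy]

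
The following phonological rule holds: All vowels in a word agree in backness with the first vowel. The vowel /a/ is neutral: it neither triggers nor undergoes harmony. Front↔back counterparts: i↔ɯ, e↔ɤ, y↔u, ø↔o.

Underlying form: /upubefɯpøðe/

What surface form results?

[upubɤfɯpoðɤ]

/e/ harmonizes with /u/ ([+back]) → [ɤ]
/ø/ harmonizes with /u/ ([+back]) → [o]
/e/ harmonizes with /u/ ([+back]) → [ɤ]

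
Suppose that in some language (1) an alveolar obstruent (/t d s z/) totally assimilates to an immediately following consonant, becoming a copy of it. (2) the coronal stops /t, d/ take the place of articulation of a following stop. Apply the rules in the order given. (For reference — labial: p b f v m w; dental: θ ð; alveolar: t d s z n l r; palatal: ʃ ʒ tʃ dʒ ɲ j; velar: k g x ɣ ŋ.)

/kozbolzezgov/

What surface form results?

Rule 1: /z/ before /b/ → [b] (total assimilation)
Rule 1: /z/ before /g/ → [g] (total assimilation)
After rule 1: kobbolzeggov
Rule 2: no segment meets the rule's conditions; no change.

[kobbolzeggov]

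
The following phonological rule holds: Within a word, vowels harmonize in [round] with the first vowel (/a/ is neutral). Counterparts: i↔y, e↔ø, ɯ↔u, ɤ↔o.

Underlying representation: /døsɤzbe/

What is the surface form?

[døsozbø]

/ɤ/ harmonizes with /ø/ ([+round]) → [o]
/e/ harmonizes with /ø/ ([+round]) → [ø]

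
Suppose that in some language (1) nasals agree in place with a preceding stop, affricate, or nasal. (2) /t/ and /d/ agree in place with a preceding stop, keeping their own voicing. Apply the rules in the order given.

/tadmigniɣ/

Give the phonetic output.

Rule 1: /m/ after /d/ (alveolar) → [n]
Rule 1: /n/ after /g/ (velar) → [ŋ]
After rule 1: tadnigŋiɣ
Rule 2: no segment meets the rule's conditions; no change.

[tadnigŋiɣ]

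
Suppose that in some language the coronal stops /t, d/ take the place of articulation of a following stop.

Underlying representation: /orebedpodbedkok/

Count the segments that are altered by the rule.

3

/d/ before /p/ (labial) → [b]
/d/ before /b/ (labial) → [b]
/d/ before /k/ (velar) → [g]
3 segments change.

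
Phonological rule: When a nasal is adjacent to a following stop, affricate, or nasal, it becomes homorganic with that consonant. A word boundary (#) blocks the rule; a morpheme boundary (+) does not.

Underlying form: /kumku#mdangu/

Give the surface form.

[kuŋku#ndaŋgu]

/m/ before /k/ (velar) → [ŋ]
/m/ before /d/ (alveolar) → [n]
/n/ before /g/ (velar) → [ŋ]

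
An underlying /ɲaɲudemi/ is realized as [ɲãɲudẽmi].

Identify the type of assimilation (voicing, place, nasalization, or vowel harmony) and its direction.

/a/→[ã] /e/→[ẽ].
Each target copies a feature from the following segment, so the direction is regressive.

nasalization, regressive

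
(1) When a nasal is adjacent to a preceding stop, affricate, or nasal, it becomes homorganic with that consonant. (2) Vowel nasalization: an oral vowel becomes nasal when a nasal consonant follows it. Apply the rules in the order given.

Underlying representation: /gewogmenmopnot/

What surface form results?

Rule 1: /m/ after /g/ (velar) → [ŋ]
Rule 1: /m/ after /n/ (alveolar) → [n]
Rule 1: /n/ after /p/ (labial) → [m]
After rule 1: gewogŋennopmot
Rule 2: /e/ before nasal /n/ → [ẽ]

[gewogŋẽnnopmot]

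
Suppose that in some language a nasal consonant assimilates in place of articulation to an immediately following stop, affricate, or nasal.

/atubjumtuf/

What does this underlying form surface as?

/m/ before /t/ (alveolar) → [n]

[atubjuntuf]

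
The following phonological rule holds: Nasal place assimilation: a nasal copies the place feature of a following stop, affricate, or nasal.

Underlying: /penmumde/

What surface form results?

[pemmunde]

/n/ before /m/ (labial) → [m]
/m/ before /d/ (alveolar) → [n]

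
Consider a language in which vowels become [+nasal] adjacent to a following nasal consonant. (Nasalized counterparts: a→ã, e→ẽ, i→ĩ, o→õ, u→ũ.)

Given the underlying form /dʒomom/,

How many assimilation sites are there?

/o/ before nasal /m/ → [õ]
/o/ before nasal /m/ → [õ]
2 segments change.

2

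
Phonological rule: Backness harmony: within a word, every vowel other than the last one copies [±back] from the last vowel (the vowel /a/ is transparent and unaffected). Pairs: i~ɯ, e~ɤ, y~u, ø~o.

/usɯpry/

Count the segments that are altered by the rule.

2

/u/ harmonizes with /y/ ([-back]) → [y]
/ɯ/ harmonizes with /y/ ([-back]) → [i]
2 segments change.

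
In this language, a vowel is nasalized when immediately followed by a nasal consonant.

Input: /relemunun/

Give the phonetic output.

/e/ before nasal /m/ → [ẽ]
/u/ before nasal /n/ → [ũ]
/u/ before nasal /n/ → [ũ]

[relẽmũnũn]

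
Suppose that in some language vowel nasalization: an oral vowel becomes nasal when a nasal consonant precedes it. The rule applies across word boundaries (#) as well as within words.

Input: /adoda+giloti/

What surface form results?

no segment meets the rule's conditions; no change.

[adoda+giloti]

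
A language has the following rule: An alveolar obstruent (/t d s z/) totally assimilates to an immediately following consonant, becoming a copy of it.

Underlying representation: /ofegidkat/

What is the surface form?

[ofegikkat]

/d/ before /k/ → [k] (total assimilation)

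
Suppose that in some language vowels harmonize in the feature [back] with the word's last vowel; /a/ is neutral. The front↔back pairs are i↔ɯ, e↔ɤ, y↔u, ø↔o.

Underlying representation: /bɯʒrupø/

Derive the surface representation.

/ɯ/ harmonizes with /ø/ ([-back]) → [i]
/u/ harmonizes with /ø/ ([-back]) → [y]

[biʒrypø]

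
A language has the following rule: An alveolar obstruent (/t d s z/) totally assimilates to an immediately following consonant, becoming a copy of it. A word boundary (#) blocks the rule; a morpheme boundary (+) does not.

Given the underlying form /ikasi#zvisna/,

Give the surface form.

[ikasi#vvinna]

/z/ before /v/ → [v] (total assimilation)
/s/ before /n/ → [n] (total assimilation)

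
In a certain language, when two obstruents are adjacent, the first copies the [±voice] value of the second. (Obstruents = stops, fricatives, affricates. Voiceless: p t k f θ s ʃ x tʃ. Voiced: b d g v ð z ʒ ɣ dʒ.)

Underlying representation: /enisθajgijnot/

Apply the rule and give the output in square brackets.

[enisθajgijnot]

no segment meets the rule's conditions; no change.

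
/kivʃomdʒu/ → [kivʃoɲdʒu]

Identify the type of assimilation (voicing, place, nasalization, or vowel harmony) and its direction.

place assimilation, regressive

/m/→[ɲ].
Each target copies a feature from the following segment, so the direction is regressive.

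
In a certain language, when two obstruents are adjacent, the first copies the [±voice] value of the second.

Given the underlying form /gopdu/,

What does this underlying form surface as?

[gobdu]

/p/ before /d/ (voiced) → [b]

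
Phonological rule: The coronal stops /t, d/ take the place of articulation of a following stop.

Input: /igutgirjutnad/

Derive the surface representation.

[igukgirjutnad]

/t/ before /g/ (velar) → [k]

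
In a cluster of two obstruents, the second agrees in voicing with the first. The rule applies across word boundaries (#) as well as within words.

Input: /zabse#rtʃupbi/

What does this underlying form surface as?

[zabze#rtʃuppi]

/s/ after /b/ (voiced) → [z]
/b/ after /p/ (voiceless) → [p]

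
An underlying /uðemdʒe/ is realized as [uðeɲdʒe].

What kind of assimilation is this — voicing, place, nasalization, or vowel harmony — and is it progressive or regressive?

place assimilation, regressive

/m/→[ɲ].
Each target copies a feature from the following segment, so the direction is regressive.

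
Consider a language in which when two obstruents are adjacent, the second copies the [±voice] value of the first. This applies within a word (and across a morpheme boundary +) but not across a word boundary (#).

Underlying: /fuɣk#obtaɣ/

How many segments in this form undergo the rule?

2

/k/ after /ɣ/ (voiced) → [g]
/t/ after /b/ (voiced) → [d]
2 segments change.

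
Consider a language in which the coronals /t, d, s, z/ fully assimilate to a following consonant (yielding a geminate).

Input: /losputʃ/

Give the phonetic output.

/s/ before /p/ → [p] (total assimilation)

[lopputʃ]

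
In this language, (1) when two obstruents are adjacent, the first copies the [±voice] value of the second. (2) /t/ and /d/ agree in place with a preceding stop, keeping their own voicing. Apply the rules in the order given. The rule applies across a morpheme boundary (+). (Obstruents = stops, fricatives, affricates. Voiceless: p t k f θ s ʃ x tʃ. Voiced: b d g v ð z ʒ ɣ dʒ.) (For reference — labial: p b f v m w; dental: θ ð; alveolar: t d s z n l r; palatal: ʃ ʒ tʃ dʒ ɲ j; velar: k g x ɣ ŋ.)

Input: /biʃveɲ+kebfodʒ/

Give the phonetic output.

[biʒveɲ+kepfodʒ]

Rule 1: /ʃ/ before /v/ (voiced) → [ʒ]
Rule 1: /b/ before /f/ (voiceless) → [p]
After rule 1: biʒveɲ+kepfodʒ
Rule 2: no segment meets the rule's conditions; no change.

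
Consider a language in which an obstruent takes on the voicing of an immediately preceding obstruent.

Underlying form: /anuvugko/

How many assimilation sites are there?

/k/ after /g/ (voiced) → [g]
1 segment changes.

1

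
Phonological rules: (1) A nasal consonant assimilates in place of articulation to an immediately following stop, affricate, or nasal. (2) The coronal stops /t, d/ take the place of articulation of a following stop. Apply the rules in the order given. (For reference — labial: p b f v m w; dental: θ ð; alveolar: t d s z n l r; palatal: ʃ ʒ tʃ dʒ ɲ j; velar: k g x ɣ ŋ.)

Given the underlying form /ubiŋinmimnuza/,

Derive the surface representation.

[ubiŋimminnuza]

Rule 1: /n/ before /m/ (labial) → [m]
Rule 1: /m/ before /n/ (alveolar) → [n]
After rule 1: ubiŋimminnuza
Rule 2: no segment meets the rule's conditions; no change.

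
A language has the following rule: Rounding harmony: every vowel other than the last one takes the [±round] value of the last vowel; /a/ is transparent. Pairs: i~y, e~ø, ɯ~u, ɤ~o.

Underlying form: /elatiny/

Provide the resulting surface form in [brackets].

[ølatyny]

/e/ harmonizes with /y/ ([+round]) → [ø]
/i/ harmonizes with /y/ ([+round]) → [y]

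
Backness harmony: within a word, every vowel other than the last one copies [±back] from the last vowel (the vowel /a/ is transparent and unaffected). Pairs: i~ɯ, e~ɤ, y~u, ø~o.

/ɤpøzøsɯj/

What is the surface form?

/ø/ harmonizes with /ɯ/ ([+back]) → [o]
/ø/ harmonizes with /ɯ/ ([+back]) → [o]

[ɤpozosɯj]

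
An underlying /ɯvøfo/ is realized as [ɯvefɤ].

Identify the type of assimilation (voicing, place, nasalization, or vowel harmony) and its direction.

/ø/→[e] /o/→[ɤ].
Vowels agree with the first vowel, so the harmony is progressive.

vowel harmony, progressive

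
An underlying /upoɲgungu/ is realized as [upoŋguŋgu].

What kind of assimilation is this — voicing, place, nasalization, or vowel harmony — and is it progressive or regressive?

place assimilation, regressive

/ɲ/→[ŋ] /n/→[ŋ].
Each target copies a feature from the following segment, so the direction is regressive.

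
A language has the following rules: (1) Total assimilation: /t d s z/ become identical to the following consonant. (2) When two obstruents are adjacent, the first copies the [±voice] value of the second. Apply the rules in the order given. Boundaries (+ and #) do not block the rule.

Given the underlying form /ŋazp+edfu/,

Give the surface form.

Rule 1: /z/ before /p/ → [p] (total assimilation)
Rule 1: /d/ before /f/ → [f] (total assimilation)
After rule 1: ŋapp+effu
Rule 2: no segment meets the rule's conditions; no change.

[ŋapp+effu]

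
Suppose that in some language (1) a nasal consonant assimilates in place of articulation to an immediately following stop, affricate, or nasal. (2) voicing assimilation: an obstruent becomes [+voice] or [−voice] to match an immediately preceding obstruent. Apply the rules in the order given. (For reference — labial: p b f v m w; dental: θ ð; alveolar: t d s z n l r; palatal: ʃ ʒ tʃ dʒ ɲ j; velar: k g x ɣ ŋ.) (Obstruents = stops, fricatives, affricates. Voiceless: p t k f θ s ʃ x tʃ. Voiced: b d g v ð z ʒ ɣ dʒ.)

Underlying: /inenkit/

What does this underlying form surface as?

[ineŋkit]

Rule 1: /n/ before /k/ (velar) → [ŋ]
After rule 1: ineŋkit
Rule 2: no segment meets the rule's conditions; no change.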